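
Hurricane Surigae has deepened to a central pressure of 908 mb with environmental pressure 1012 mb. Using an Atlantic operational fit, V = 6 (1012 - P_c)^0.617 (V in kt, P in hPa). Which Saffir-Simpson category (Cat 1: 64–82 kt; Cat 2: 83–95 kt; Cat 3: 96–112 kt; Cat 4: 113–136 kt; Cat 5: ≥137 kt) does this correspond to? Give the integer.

3

ΔP = 1012 − 908 = 104 mb.
V ≈ 6 × 104^0.617 = 6 × 17.56 ≈ 105 kt.
105 kt falls in the Category 3 band.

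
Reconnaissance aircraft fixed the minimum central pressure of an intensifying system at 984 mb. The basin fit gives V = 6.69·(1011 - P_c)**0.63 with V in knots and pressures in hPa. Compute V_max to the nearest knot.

53 kt

ΔP = 1011 − 984 = 27 mb.
27^0.63 ≈ 7.976.
V ≈ 6.69 × 7.976 ≈ 53.4 kt.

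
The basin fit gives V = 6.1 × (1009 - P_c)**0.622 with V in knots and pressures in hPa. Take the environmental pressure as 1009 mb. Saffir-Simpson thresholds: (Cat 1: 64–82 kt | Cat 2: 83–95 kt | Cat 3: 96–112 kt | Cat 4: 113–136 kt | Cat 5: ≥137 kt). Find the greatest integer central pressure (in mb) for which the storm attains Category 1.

Category 1 begins at V = 64 kt.
Required ΔP = (64/6.1)^(1/0.622) = 10.492^1.608 ≈ 43.78 mb.
P_c ≤ 1009 − 43.78 = 965.22, so the highest integer P_c is 965 mb.

965 mb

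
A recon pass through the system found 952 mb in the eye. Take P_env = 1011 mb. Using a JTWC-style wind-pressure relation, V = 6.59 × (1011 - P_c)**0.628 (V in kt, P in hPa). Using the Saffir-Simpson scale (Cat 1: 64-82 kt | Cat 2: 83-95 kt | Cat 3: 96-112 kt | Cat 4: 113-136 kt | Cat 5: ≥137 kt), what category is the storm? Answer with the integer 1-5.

2

ΔP = 1011 − 952 = 59 mb.
V ≈ 6.59 × 59^0.628 = 6.59 × 12.94 ≈ 85 kt.
85 kt falls in the Category 2 band.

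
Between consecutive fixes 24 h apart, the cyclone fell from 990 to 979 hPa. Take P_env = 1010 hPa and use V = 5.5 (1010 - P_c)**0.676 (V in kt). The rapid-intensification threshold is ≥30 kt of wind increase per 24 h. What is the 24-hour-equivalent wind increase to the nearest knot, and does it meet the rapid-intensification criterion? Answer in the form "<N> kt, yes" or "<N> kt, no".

V₁: ΔP = 20, V ≈ 5.5 × 20^0.676 ≈ 41.67 kt.
V₂: ΔP = 31, V ≈ 5.5 × 31^0.676 ≈ 56.04 kt.
ΔV over 24 h = 14.37 kt → 24 h equivalent = 14.37 × 24/24 ≈ 14.37 kt.
14 kt < 30 kt ⇒ not rapid intensification.

14 kt, no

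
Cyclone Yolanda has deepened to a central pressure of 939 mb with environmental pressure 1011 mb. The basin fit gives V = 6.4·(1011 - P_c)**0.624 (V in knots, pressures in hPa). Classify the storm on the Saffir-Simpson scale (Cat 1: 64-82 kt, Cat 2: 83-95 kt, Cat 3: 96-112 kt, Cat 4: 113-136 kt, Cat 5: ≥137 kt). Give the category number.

ΔP = 1011 − 939 = 72 mb.
V ≈ 6.4 × 72^0.624 = 6.4 × 14.42 ≈ 92 kt.
92 kt falls in the Category 2 band.

2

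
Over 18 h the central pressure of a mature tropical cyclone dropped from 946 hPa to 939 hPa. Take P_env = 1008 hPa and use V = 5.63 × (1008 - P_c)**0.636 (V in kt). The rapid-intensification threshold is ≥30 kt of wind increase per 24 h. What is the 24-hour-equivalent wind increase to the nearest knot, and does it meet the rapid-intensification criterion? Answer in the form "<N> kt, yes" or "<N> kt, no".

7 kt, no

V₁: ΔP = 62, V ≈ 5.63 × 62^0.636 ≈ 77.71 kt.
V₂: ΔP = 69, V ≈ 5.63 × 69^0.636 ≈ 83.18 kt.
ΔV over 18 h = 5.47 kt → 24 h equivalent = 5.47 × 24/18 ≈ 7.29 kt.
7 kt < 30 kt ⇒ not rapid intensification.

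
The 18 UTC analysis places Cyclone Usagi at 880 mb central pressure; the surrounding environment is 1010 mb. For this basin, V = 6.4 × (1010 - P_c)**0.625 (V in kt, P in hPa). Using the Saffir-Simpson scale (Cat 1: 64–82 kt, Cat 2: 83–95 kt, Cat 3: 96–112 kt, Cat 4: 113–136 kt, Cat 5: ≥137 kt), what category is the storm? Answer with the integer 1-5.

ΔP = 1010 − 880 = 130 mb.
V ≈ 6.4 × 130^0.625 = 6.4 × 20.95 ≈ 134 kt.
134 kt falls in the Category 4 band.

4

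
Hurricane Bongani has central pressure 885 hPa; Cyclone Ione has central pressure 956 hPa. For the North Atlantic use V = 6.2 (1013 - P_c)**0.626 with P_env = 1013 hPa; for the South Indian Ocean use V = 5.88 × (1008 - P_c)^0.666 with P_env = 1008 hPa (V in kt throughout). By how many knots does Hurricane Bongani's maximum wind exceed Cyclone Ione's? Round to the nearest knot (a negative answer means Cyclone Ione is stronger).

48 kt

Hurricane Bongani: ΔP = 128; V ≈ 6.2 × 128^0.626 ≈ 129.27 kt.
Cyclone Ione: ΔP = 52; V ≈ 5.88 × 52^0.666 ≈ 81.70 kt.
Difference ≈ 129.27 − 81.70 = 47.57 → 48 kt.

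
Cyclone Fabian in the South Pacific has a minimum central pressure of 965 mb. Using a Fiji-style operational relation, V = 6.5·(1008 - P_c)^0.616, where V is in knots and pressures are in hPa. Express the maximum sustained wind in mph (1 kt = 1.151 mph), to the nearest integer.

ΔP = 1008 − 965 = 43 mb.
V ≈ 6.5 × 43^0.616 = 6.5 × 10.144 ≈ 65.937 kt.
65.937 × 1.151 ≈ 75.89 mph → 76 mph.

76 mph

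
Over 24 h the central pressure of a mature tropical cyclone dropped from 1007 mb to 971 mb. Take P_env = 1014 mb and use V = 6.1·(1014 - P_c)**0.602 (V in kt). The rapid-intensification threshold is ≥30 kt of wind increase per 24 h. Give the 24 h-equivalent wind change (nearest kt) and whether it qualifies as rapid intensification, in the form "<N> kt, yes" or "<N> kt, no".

V₁: ΔP = 7, V ≈ 6.1 × 7^0.602 ≈ 19.68 kt.
V₂: ΔP = 43, V ≈ 6.1 × 43^0.602 ≈ 58.71 kt.
ΔV over 24 h = 39.03 kt → 24 h equivalent = 39.03 × 24/24 ≈ 39.03 kt.
39 kt ≥ 30 kt ⇒ rapid intensification.

39 kt, yes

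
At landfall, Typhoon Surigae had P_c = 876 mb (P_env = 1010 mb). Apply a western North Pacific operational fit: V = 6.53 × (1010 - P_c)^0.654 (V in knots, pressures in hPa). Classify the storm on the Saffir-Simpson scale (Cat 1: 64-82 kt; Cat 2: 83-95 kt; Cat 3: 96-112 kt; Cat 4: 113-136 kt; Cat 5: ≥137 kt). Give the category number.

ΔP = 1010 − 876 = 134 mb.
V ≈ 6.53 × 134^0.654 = 6.53 × 24.61 ≈ 161 kt.
161 kt falls in the Category 5 band.

5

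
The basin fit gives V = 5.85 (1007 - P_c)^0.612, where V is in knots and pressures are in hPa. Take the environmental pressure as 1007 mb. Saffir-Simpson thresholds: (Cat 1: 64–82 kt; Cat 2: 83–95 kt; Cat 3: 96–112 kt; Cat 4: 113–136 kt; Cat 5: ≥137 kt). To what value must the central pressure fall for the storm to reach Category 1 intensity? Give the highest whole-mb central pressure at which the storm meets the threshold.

Category 1 begins at V = 64 kt.
Required ΔP = (64/5.85)^(1/0.612) = 10.940^1.634 ≈ 49.86 mb.
P_c ≤ 1007 − 49.86 = 957.14, so the highest integer P_c is 957 mb.

957 mb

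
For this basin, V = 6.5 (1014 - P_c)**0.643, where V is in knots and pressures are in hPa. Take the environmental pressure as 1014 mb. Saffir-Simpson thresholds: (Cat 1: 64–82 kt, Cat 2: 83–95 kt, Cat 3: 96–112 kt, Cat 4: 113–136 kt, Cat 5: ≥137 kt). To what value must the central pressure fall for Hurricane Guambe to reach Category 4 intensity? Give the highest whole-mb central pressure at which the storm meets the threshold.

Category 4 begins at V = 113 kt.
Required ΔP = (113/6.5)^(1/0.643) = 17.385^1.555 ≈ 84.86 mb.
P_c ≤ 1014 − 84.86 = 929.14, so the highest integer P_c is 929 mb.

929 mb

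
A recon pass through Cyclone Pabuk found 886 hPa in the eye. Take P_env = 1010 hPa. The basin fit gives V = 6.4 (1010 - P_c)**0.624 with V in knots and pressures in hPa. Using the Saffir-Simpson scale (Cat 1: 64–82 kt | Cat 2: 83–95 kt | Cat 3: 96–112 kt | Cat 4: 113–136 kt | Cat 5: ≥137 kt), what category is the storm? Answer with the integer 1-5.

ΔP = 1010 − 886 = 124 hPa.
V ≈ 6.4 × 124^0.624 = 6.4 × 20.24 ≈ 130 kt.
130 kt falls in the Category 4 band.

4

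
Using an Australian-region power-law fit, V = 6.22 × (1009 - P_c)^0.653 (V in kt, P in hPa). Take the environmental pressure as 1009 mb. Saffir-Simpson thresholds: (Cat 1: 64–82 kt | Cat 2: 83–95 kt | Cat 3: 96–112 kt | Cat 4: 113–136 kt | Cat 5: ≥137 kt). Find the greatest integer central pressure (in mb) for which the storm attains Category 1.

973 mb

Category 1 begins at V = 64 kt.
Required ΔP = (64/6.22)^(1/0.653) = 10.289^1.531 ≈ 35.51 mb.
P_c ≤ 1009 − 35.51 = 973.49, so the highest integer P_c is 973 mb.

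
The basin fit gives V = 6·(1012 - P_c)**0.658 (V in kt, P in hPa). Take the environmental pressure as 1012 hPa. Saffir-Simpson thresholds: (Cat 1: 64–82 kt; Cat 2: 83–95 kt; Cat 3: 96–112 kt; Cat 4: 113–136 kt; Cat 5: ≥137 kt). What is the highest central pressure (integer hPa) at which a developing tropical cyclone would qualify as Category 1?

Category 1 begins at V = 64 kt.
Required ΔP = (64/6)^(1/0.658) = 10.667^1.520 ≈ 36.51 hPa.
P_c ≤ 1012 − 36.51 = 975.49, so the highest integer P_c is 975 hPa.

975 hPa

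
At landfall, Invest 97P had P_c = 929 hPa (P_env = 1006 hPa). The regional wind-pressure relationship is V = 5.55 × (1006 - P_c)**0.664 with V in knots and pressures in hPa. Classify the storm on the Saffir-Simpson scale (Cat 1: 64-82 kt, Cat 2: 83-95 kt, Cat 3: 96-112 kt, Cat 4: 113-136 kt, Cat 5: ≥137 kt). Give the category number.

ΔP = 1006 − 929 = 77 hPa.
V ≈ 5.55 × 77^0.664 = 5.55 × 17.89 ≈ 99 kt.
99 kt falls in the Category 3 band.

3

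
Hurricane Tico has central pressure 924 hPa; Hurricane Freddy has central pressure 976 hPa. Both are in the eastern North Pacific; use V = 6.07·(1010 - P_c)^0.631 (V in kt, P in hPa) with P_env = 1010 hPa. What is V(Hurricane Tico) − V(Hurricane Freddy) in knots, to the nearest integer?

Hurricane Tico: ΔP = 86; V ≈ 6.07 × 86^0.631 ≈ 100.89 kt.
Hurricane Freddy: ΔP = 34; V ≈ 6.07 × 34^0.631 ≈ 56.18 kt.
Difference ≈ 100.89 − 56.18 = 44.71 → 45 kt.

45 kt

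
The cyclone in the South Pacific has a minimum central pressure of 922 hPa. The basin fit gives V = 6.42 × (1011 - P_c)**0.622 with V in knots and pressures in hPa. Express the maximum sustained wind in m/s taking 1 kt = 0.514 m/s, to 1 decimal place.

ΔP = 1011 − 922 = 89 hPa.
V ≈ 6.42 × 89^0.622 = 6.42 × 16.313 ≈ 104.726 kt.
104.726 × 0.514 ≈ 53.83 m/s → 53.8 m/s.

53.8 m/s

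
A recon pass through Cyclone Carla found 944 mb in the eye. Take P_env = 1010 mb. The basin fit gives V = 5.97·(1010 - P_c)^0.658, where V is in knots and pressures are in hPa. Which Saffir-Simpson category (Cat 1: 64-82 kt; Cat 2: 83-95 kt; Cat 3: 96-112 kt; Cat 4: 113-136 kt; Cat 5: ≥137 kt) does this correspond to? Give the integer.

ΔP = 1010 − 944 = 66 mb.
V ≈ 5.97 × 66^0.658 = 5.97 × 15.75 ≈ 94 kt.
94 kt falls in the Category 2 band.

2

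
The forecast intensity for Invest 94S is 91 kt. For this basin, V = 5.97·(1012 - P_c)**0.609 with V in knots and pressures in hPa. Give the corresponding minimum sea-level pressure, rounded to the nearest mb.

924 mb

ΔP = (V / 5.97)^(1/0.609) = (91/5.97)^1.642.
91/5.97 = 15.243; 15.243^1.642 ≈ 87.63 mb.
P_c = 1012 − 87.63 = 924.37 ≈ 924 mb.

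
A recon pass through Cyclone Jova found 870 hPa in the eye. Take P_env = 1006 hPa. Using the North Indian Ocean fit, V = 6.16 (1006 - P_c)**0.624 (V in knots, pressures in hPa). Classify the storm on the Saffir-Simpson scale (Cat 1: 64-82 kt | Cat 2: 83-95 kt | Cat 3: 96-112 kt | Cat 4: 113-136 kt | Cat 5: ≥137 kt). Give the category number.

ΔP = 1006 − 870 = 136 hPa.
V ≈ 6.16 × 136^0.624 = 6.16 × 21.45 ≈ 132 kt.
132 kt falls in the Category 4 band.

4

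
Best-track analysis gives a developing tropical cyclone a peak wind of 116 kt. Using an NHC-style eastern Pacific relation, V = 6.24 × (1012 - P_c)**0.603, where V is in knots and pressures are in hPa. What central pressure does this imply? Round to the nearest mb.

ΔP = (V / 6.24)^(1/0.603) = (116/6.24)^1.658.
116/6.24 = 18.590; 18.590^1.658 ≈ 127.33 mb.
P_c = 1012 − 127.33 = 884.67 ≈ 885 mb.

885 mb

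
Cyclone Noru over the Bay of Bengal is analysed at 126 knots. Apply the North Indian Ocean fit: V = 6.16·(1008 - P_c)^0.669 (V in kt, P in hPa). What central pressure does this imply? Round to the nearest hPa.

ΔP = (V / 6.16)^(1/0.669) = (126/6.16)^1.495.
126/6.16 = 20.455; 20.455^1.495 ≈ 91.06 hPa.
P_c = 1008 − 91.06 = 916.94 ≈ 917 hPa.

917 hPa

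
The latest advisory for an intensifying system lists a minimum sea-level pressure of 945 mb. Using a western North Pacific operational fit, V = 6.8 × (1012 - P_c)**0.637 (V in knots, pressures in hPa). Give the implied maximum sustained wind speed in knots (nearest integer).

ΔP = 1012 − 945 = 67 mb.
67^0.637 ≈ 14.562.
V ≈ 6.8 × 14.562 ≈ 99.0 kt.

99 kt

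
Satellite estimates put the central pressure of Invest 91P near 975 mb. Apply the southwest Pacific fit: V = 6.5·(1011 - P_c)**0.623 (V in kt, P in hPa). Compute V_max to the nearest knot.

61 kt

ΔP = 1011 − 975 = 36 mb.
36^0.623 ≈ 9.323.
V ≈ 6.5 × 9.323 ≈ 60.6 kt.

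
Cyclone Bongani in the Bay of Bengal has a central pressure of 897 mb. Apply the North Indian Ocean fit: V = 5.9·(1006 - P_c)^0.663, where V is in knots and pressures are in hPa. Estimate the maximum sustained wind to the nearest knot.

132 kt

ΔP = 1006 − 897 = 109 mb.
109^0.663 ≈ 22.429.
V ≈ 5.9 × 22.429 ≈ 132.3 kt.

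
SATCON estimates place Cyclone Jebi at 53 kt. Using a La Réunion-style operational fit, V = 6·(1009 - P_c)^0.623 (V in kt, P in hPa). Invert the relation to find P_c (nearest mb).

ΔP = (V / 6)^(1/0.623) = (53/6)^1.605.
53/6 = 8.833; 8.833^1.605 ≈ 33.01 mb.
P_c = 1009 − 33.01 = 975.99 ≈ 976 mb.

976 mb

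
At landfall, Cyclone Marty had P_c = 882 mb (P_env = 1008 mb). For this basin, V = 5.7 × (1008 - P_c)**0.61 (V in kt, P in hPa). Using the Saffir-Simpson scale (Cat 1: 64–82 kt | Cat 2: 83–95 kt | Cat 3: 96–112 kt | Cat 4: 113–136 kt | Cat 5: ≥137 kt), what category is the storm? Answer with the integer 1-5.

ΔP = 1008 − 882 = 126 mb.
V ≈ 5.7 × 126^0.61 = 5.7 × 19.11 ≈ 109 kt.
109 kt falls in the Category 3 band.

3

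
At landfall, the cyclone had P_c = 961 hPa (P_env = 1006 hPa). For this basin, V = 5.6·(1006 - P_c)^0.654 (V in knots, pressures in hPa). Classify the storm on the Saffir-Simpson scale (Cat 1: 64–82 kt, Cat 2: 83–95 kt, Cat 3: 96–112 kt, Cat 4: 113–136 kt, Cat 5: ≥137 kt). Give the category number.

1

ΔP = 1006 − 961 = 45 hPa.
V ≈ 5.6 × 45^0.654 = 5.6 × 12.06 ≈ 68 kt.
68 kt falls in the Category 1 band.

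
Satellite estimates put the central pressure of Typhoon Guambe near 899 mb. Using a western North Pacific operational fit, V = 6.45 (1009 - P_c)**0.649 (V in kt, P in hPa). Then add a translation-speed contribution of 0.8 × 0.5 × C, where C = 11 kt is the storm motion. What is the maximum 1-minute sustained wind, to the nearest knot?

141 kt

ΔP = 1009 − 899 = 110 mb.
110^0.649 ≈ 21.128.
V ≈ 6.45 × 21.128 ≈ 136.3 kt.
Translation term: 0.8 × 0.5 × 11 = 4.4 kt.
Corrected V ≈ 140.7 kt → 141 kt.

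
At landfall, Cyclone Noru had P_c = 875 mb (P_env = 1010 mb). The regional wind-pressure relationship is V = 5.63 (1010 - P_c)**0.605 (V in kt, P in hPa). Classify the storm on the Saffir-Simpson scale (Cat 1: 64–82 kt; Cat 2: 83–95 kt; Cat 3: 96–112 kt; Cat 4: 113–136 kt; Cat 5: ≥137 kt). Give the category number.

ΔP = 1010 − 875 = 135 mb.
V ≈ 5.63 × 135^0.605 = 5.63 × 19.45 ≈ 109 kt.
109 kt falls in the Category 3 band.

3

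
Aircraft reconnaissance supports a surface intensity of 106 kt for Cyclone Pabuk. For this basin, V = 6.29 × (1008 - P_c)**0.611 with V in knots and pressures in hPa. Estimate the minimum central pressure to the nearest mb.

906 mb

ΔP = (V / 6.29)^(1/0.611) = (106/6.29)^1.637.
106/6.29 = 16.852; 16.852^1.637 ≈ 101.77 mb.
P_c = 1008 − 101.77 = 906.23 ≈ 906 mb.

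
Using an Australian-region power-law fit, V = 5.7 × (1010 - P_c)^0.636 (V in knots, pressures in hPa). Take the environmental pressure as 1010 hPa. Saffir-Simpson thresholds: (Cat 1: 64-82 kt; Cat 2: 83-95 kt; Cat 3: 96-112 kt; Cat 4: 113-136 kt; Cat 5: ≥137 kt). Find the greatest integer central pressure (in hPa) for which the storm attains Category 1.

965 hPa

Category 1 begins at V = 64 kt.
Required ΔP = (64/5.7)^(1/0.636) = 11.228^1.572 ≈ 44.81 hPa.
P_c ≤ 1010 − 44.81 = 965.19, so the highest integer P_c is 965 hPa.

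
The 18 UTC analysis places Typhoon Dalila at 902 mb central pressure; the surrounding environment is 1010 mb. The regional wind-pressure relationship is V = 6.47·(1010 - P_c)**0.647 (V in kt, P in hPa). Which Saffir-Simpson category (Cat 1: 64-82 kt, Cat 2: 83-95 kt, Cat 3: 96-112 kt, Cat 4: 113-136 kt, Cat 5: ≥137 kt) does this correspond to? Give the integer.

4

ΔP = 1010 − 902 = 108 mb.
V ≈ 6.47 × 108^0.647 = 6.47 × 20.68 ≈ 134 kt.
134 kt falls in the Category 4 band.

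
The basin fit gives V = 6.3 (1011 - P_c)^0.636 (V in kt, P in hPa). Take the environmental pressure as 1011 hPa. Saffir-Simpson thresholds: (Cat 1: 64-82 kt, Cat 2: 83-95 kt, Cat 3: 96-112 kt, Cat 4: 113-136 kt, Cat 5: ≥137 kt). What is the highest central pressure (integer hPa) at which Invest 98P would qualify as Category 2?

Category 2 begins at V = 83 kt.
Required ΔP = (83/6.3)^(1/0.636) = 13.175^1.572 ≈ 57.62 hPa.
P_c ≤ 1011 − 57.62 = 953.38, so the highest integer P_c is 953 hPa.

953 hPa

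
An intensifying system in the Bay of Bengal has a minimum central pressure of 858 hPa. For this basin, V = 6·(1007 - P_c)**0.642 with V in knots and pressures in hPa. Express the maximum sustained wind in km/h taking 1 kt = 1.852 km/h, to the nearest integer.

276 km/h

ΔP = 1007 − 858 = 149 hPa.
V ≈ 6 × 149^0.642 = 6 × 24.842 ≈ 149.052 kt.
149.052 × 1.852 ≈ 276.04 km/h → 276 km/h.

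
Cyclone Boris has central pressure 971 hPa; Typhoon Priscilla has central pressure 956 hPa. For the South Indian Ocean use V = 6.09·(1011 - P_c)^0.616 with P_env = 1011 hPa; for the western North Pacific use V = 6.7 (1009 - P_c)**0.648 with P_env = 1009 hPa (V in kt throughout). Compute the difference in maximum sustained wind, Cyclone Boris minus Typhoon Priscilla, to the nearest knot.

-29 kt

Cyclone Boris: ΔP = 40; V ≈ 6.09 × 40^0.616 ≈ 59.09 kt.
Typhoon Priscilla: ΔP = 53; V ≈ 6.7 × 53^0.648 ≈ 87.78 kt.
Difference ≈ 59.09 − 87.78 = -28.69 → -29 kt.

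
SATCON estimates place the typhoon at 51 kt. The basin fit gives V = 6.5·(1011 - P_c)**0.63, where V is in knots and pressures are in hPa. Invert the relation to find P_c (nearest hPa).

ΔP = (V / 6.5)^(1/0.63) = (51/6.5)^1.587.
51/6.5 = 7.846; 7.846^1.587 ≈ 26.31 hPa.
P_c = 1011 − 26.31 = 984.69 ≈ 985 hPa.

985 hPa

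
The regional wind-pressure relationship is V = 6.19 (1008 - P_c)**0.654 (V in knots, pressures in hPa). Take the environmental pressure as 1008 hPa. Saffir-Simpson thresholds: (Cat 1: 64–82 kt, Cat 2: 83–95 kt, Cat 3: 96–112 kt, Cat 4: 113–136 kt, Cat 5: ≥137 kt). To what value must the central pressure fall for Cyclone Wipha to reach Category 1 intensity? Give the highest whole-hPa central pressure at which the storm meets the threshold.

972 hPa

Category 1 begins at V = 64 kt.
Required ΔP = (64/6.19)^(1/0.654) = 10.339^1.529 ≈ 35.58 hPa.
P_c ≤ 1008 − 35.58 = 972.42, so the highest integer P_c is 972 hPa.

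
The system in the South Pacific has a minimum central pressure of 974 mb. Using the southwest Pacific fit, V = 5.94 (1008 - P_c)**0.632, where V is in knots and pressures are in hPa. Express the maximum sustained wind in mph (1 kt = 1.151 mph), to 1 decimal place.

ΔP = 1008 − 974 = 34 mb.
V ≈ 5.94 × 34^0.632 = 5.94 × 9.287 ≈ 55.167 kt.
55.167 × 1.151 ≈ 63.50 mph → 63.5 mph.

63.5 mph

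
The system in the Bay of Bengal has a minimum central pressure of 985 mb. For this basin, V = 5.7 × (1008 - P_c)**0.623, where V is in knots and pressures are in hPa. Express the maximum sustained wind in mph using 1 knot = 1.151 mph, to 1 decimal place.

ΔP = 1008 − 985 = 23 mb.
V ≈ 5.7 × 23^0.623 = 5.7 × 7.053 ≈ 40.200 kt.
40.200 × 1.151 ≈ 46.27 mph → 46.3 mph.

46.3 mph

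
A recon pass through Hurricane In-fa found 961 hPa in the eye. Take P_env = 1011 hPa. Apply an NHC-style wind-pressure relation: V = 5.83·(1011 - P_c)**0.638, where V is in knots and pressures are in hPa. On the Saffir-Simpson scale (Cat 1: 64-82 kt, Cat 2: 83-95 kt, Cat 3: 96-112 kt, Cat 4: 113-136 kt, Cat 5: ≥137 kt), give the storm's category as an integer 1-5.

1

ΔP = 1011 − 961 = 50 hPa.
V ≈ 5.83 × 50^0.638 = 5.83 × 12.13 ≈ 71 kt.
71 kt falls in the Category 1 band.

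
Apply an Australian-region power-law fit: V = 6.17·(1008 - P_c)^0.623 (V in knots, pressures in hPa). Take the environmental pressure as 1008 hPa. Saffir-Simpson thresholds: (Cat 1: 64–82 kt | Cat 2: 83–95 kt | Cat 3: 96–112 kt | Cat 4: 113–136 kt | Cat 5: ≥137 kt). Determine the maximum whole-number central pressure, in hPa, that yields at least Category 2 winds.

943 hPa

Category 2 begins at V = 83 kt.
Required ΔP = (83/6.17)^(1/0.623) = 13.452^1.605 ≈ 64.84 hPa.
P_c ≤ 1008 − 64.84 = 943.16, so the highest integer P_c is 943 hPa.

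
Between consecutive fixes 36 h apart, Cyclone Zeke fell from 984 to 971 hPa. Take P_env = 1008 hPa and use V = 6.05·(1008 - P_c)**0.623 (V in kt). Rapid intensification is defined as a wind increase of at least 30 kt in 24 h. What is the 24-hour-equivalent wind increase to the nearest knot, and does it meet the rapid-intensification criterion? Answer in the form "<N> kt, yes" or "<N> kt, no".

9 kt, no

V₁: ΔP = 24, V ≈ 6.05 × 24^0.623 ≈ 43.82 kt.
V₂: ΔP = 37, V ≈ 6.05 × 37^0.623 ≈ 57.38 kt.
ΔV over 36 h = 13.56 kt → 24 h equivalent = 13.56 × 24/36 ≈ 9.04 kt.
9 kt < 30 kt ⇒ not rapid intensification.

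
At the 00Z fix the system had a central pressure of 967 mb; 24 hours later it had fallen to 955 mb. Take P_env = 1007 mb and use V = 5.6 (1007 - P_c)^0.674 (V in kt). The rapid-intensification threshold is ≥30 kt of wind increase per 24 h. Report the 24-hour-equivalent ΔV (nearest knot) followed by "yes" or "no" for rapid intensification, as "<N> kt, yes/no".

13 kt, no

V₁: ΔP = 40, V ≈ 5.6 × 40^0.674 ≈ 67.29 kt.
V₂: ΔP = 52, V ≈ 5.6 × 52^0.674 ≈ 80.31 kt.
ΔV over 24 h = 13.02 kt → 24 h equivalent = 13.02 × 24/24 ≈ 13.02 kt.
13 kt < 30 kt ⇒ not rapid intensification.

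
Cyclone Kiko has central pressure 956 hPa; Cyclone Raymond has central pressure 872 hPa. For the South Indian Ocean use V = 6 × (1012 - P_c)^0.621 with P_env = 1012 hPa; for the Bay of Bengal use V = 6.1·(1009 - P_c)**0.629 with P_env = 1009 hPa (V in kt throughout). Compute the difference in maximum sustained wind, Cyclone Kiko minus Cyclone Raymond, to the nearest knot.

-62 kt

Cyclone Kiko: ΔP = 56; V ≈ 6 × 56^0.621 ≈ 73.08 kt.
Cyclone Raymond: ΔP = 137; V ≈ 6.1 × 137^0.629 ≈ 134.69 kt.
Difference ≈ 73.08 − 134.69 = -61.61 → -62 kt.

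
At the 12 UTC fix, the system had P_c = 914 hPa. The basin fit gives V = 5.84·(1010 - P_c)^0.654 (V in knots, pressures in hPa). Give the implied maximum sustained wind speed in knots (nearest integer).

ΔP = 1010 − 914 = 96 hPa.
96^0.654 ≈ 19.788.
V ≈ 5.84 × 19.788 ≈ 115.6 kt.

116 kt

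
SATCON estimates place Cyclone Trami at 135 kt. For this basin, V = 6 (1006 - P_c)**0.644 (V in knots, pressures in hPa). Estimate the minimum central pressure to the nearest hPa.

880 hPa

ΔP = (V / 6)^(1/0.644) = (135/6)^1.553.
135/6 = 22.500; 22.500^1.553 ≈ 125.79 hPa.
P_c = 1006 − 125.79 = 880.21 ≈ 880 hPa.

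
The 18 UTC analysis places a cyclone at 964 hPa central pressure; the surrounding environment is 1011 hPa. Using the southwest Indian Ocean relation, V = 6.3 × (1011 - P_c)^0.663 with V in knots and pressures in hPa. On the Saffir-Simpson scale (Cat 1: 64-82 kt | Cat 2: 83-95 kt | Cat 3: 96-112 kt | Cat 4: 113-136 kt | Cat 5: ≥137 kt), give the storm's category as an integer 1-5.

1

ΔP = 1011 − 964 = 47 hPa.
V ≈ 6.3 × 47^0.663 = 6.3 × 12.84 ≈ 81 kt.
81 kt falls in the Category 1 band.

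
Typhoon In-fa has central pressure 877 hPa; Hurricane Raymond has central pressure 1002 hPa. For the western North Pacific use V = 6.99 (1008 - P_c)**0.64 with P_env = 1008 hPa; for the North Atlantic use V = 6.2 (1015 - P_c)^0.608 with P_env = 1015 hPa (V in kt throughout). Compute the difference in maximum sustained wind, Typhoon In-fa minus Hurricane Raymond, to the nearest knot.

Typhoon In-fa: ΔP = 131; V ≈ 6.99 × 131^0.64 ≈ 158.32 kt.
Hurricane Raymond: ΔP = 13; V ≈ 6.2 × 13^0.608 ≈ 29.49 kt.
Difference ≈ 158.32 − 29.49 = 128.83 → 129 kt.

129 kt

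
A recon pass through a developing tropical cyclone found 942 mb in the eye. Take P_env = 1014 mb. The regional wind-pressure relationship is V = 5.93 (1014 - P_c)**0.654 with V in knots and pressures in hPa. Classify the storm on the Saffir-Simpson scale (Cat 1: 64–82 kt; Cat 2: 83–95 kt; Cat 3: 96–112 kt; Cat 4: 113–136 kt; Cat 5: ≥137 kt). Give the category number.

ΔP = 1014 − 942 = 72 mb.
V ≈ 5.93 × 72^0.654 = 5.93 × 16.39 ≈ 97 kt.
97 kt falls in the Category 3 band.

3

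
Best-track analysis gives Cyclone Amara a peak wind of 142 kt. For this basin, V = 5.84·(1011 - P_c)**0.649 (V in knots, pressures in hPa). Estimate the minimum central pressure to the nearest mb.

ΔP = (V / 5.84)^(1/0.649) = (142/5.84)^1.541.
142/5.84 = 24.315; 24.315^1.541 ≈ 136.58 mb.
P_c = 1011 − 136.58 = 874.42 ≈ 874 mb.

874 mb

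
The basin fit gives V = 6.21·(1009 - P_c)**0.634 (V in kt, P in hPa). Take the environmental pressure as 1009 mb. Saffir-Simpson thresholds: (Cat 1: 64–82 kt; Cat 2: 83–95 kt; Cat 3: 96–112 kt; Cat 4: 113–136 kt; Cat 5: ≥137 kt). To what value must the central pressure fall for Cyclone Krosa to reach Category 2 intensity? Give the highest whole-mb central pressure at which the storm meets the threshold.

949 mb

Category 2 begins at V = 83 kt.
Required ΔP = (83/6.21)^(1/0.634) = 13.366^1.577 ≈ 59.70 mb.
P_c ≤ 1009 − 59.70 = 949.30, so the highest integer P_c is 949 mb.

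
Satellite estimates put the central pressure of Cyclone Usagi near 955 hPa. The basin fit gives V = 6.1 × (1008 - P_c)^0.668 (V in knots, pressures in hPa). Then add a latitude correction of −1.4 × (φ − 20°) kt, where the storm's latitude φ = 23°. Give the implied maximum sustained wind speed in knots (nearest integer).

82 kt

ΔP = 1008 − 955 = 53 hPa.
53^0.668 ≈ 14.185.
V ≈ 6.1 × 14.185 ≈ 86.5 kt.
Latitude correction: −1.4 × (23 − 20) = -4.2 kt.
Corrected V ≈ 82.3 kt → 82 kt.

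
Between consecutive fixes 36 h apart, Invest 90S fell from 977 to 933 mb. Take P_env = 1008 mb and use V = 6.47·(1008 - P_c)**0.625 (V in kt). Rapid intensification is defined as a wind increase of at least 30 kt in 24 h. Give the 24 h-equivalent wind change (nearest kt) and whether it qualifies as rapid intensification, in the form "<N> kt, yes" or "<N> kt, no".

V₁: ΔP = 31, V ≈ 6.47 × 31^0.625 ≈ 55.34 kt.
V₂: ΔP = 75, V ≈ 6.47 × 75^0.625 ≈ 96.12 kt.
ΔV over 36 h = 40.78 kt → 24 h equivalent = 40.78 × 24/36 ≈ 27.19 kt.
27 kt < 30 kt ⇒ not rapid intensification.

27 kt, no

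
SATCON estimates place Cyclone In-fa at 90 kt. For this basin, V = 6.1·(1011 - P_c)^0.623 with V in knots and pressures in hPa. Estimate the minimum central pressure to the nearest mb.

ΔP = (V / 6.1)^(1/0.623) = (90/6.1)^1.605.
90/6.1 = 14.754; 14.754^1.605 ≈ 75.21 mb.
P_c = 1011 − 75.21 = 935.79 ≈ 936 mb.

936 mb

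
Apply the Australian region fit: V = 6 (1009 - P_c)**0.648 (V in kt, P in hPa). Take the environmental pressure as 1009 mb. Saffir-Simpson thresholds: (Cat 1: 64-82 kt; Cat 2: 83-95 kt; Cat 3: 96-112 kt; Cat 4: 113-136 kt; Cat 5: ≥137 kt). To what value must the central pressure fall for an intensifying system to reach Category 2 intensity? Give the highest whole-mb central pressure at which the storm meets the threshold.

Category 2 begins at V = 83 kt.
Required ΔP = (83/6)^(1/0.648) = 13.833^1.543 ≈ 57.64 mb.
P_c ≤ 1009 − 57.64 = 951.36, so the highest integer P_c is 951 mb.

951 mb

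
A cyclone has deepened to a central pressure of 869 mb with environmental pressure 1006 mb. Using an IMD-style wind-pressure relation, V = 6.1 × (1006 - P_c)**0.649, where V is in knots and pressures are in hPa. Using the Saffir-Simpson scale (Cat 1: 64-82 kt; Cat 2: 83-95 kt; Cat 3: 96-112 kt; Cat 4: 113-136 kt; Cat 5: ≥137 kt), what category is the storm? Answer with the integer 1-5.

5

ΔP = 1006 − 869 = 137 mb.
V ≈ 6.1 × 137^0.649 = 6.1 × 24.36 ≈ 149 kt.
149 kt falls in the Category 5 band.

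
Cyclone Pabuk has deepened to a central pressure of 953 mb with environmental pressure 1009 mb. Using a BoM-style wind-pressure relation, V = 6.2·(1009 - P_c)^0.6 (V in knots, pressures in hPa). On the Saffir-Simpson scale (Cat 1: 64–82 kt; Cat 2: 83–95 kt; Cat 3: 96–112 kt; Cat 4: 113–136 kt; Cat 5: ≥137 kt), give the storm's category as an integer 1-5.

ΔP = 1009 − 953 = 56 mb.
V ≈ 6.2 × 56^0.6 = 6.2 × 11.19 ≈ 69 kt.
69 kt falls in the Category 1 band.

1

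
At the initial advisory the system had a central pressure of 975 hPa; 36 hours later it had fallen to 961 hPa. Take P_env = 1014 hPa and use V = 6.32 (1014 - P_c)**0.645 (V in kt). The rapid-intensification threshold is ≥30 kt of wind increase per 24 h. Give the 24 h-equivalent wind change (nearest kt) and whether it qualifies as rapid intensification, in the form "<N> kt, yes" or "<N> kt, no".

10 kt, no

V₁: ΔP = 39, V ≈ 6.32 × 39^0.645 ≈ 67.14 kt.
V₂: ΔP = 53, V ≈ 6.32 × 53^0.645 ≈ 81.82 kt.
ΔV over 36 h = 14.68 kt → 24 h equivalent = 14.68 × 24/36 ≈ 9.79 kt.
10 kt < 30 kt ⇒ not rapid intensification.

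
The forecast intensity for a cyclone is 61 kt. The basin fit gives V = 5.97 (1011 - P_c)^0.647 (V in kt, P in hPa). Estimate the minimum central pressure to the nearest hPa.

ΔP = (V / 5.97)^(1/0.647) = (61/5.97)^1.546.
61/5.97 = 10.218; 10.218^1.546 ≈ 36.31 hPa.
P_c = 1011 − 36.31 = 974.69 ≈ 975 hPa.

975 hPa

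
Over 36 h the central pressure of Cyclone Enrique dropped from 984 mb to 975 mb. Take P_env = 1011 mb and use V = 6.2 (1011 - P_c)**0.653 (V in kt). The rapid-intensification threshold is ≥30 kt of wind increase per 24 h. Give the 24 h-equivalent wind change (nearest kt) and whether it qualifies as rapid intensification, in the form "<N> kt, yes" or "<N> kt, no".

7 kt, no

V₁: ΔP = 27, V ≈ 6.2 × 27^0.653 ≈ 53.34 kt.
V₂: ΔP = 36, V ≈ 6.2 × 36^0.653 ≈ 64.37 kt.
ΔV over 36 h = 11.03 kt → 24 h equivalent = 11.03 × 24/36 ≈ 7.35 kt.
7 kt < 30 kt ⇒ not rapid intensification.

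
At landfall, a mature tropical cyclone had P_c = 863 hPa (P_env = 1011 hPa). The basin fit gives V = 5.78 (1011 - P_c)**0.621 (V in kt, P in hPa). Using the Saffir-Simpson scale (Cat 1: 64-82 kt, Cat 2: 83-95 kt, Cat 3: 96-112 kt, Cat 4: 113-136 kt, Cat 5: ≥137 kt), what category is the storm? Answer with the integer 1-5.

4

ΔP = 1011 − 863 = 148 hPa.
V ≈ 5.78 × 148^0.621 = 5.78 × 22.27 ≈ 129 kt.
129 kt falls in the Category 4 band.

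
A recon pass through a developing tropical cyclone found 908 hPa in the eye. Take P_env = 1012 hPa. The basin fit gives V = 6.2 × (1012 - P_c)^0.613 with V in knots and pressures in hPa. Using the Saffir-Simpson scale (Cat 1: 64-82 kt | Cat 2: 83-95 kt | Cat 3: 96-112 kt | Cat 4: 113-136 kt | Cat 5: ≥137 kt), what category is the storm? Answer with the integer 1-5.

ΔP = 1012 − 908 = 104 hPa.
V ≈ 6.2 × 104^0.613 = 6.2 × 17.24 ≈ 107 kt.
107 kt falls in the Category 3 band.

3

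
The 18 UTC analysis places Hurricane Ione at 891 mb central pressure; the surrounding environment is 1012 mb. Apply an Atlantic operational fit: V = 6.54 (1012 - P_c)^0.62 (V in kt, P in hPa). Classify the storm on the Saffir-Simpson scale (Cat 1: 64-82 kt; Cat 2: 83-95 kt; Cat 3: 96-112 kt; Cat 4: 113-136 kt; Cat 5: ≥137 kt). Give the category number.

4

ΔP = 1012 − 891 = 121 mb.
V ≈ 6.54 × 121^0.62 = 6.54 × 19.56 ≈ 128 kt.
128 kt falls in the Category 4 band.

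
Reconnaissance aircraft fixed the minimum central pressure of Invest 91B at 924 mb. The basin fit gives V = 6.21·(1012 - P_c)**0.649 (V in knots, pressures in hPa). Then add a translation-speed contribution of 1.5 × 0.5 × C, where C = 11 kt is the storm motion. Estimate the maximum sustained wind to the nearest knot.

ΔP = 1012 − 924 = 88 mb.
88^0.649 ≈ 18.280.
V ≈ 6.21 × 18.280 ≈ 113.5 kt.
Translation term: 1.5 × 0.5 × 11 = 8.25 kt.
Corrected V ≈ 121.75 kt → 122 kt.

122 kt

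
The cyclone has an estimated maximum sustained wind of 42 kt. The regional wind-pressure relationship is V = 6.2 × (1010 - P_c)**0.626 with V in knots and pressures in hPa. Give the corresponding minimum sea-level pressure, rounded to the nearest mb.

ΔP = (V / 6.2)^(1/0.626) = (42/6.2)^1.597.
42/6.2 = 6.774; 6.774^1.597 ≈ 21.24 mb.
P_c = 1010 − 21.24 = 988.76 ≈ 989 mb.

989 mb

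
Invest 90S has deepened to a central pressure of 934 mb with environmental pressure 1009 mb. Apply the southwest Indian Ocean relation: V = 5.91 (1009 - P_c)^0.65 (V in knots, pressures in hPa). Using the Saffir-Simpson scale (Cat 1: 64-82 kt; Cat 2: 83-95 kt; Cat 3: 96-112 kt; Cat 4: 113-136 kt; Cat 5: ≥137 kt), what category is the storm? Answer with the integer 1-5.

3

ΔP = 1009 − 934 = 75 mb.
V ≈ 5.91 × 75^0.65 = 5.91 × 16.55 ≈ 98 kt.
98 kt falls in the Category 3 band.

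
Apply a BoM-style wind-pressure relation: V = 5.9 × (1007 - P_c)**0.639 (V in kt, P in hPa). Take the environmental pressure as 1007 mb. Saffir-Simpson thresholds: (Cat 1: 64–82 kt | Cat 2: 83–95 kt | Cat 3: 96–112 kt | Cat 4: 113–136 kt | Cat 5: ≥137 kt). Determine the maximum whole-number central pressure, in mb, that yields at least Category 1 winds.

965 mb

Category 1 begins at V = 64 kt.
Required ΔP = (64/5.9)^(1/0.639) = 10.847^1.565 ≈ 41.71 mb.
P_c ≤ 1007 − 41.71 = 965.29, so the highest integer P_c is 965 mb.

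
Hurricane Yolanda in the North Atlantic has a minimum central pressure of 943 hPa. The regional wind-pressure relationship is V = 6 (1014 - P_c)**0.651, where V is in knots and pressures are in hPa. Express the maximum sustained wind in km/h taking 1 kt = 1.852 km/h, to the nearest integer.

178 km/h

ΔP = 1014 − 943 = 71 hPa.
V ≈ 6 × 71^0.651 = 6 × 16.039 ≈ 96.232 kt.
96.232 × 1.852 ≈ 178.22 km/h → 178 km/h.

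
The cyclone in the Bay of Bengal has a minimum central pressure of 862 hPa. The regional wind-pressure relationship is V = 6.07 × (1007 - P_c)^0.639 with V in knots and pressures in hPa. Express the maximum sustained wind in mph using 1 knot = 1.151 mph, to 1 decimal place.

168.0 mph

ΔP = 1007 − 862 = 145 hPa.
V ≈ 6.07 × 145^0.639 = 6.07 × 24.050 ≈ 145.983 kt.
145.983 × 1.151 ≈ 168.03 mph → 168.0 mph.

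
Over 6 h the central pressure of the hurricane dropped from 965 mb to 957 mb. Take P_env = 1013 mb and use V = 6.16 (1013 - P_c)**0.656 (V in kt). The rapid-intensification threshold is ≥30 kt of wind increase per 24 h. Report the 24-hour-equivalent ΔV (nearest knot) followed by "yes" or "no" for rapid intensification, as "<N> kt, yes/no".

33 kt, yes

V₁: ΔP = 48, V ≈ 6.16 × 48^0.656 ≈ 78.07 kt.
V₂: ΔP = 56, V ≈ 6.16 × 56^0.656 ≈ 86.38 kt.
ΔV over 6 h = 8.31 kt → 24 h equivalent = 8.31 × 24/6 ≈ 33.24 kt.
33 kt ≥ 30 kt ⇒ rapid intensification.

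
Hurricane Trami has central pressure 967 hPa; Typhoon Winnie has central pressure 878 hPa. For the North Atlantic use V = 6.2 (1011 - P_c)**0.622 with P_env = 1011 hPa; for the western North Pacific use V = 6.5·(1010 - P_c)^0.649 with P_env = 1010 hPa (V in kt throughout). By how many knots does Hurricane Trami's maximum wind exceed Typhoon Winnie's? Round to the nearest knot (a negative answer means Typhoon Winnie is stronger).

Hurricane Trami: ΔP = 44; V ≈ 6.2 × 44^0.622 ≈ 65.26 kt.
Typhoon Winnie: ΔP = 132; V ≈ 6.5 × 132^0.649 ≈ 154.58 kt.
Difference ≈ 65.26 − 154.58 = -89.32 → -89 kt.

-89 kt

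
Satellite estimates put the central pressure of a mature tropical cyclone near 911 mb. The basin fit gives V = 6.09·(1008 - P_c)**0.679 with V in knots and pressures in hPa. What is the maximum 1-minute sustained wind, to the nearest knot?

136 kt

ΔP = 1008 − 911 = 97 mb.
97^0.679 ≈ 22.337.
V ≈ 6.09 × 22.337 ≈ 136.0 kt.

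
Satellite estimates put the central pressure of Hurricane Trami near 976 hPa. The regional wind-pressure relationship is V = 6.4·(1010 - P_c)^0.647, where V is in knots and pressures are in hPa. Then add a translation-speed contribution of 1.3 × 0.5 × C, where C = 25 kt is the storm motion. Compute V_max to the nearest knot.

79 kt

ΔP = 1010 − 976 = 34 hPa.
34^0.647 ≈ 9.792.
V ≈ 6.4 × 9.792 ≈ 62.7 kt.
Translation term: 1.3 × 0.5 × 25 = 16.25 kt.
Corrected V ≈ 78.95 kt → 79 kt.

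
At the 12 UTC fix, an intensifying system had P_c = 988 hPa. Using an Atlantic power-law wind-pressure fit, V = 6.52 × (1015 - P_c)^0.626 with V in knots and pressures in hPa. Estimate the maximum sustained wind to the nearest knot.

51 kt

ΔP = 1015 − 988 = 27 hPa.
27^0.626 ≈ 7.871.
V ≈ 6.52 × 7.871 ≈ 51.3 kt.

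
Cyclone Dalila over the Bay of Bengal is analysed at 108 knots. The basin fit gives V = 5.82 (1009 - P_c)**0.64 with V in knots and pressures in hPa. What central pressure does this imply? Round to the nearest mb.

ΔP = (V / 5.82)^(1/0.64) = (108/5.82)^1.562.
108/5.82 = 18.557; 18.557^1.562 ≈ 95.95 mb.
P_c = 1009 − 95.95 = 913.05 ≈ 913 mb.

913 mb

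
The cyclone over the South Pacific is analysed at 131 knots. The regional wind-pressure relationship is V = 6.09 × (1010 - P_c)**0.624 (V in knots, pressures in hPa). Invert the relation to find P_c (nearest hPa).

ΔP = (V / 6.09)^(1/0.624) = (131/6.09)^1.603.
131/6.09 = 21.511; 21.511^1.603 ≈ 136.67 hPa.
P_c = 1010 − 136.67 = 873.33 ≈ 873 hPa.

873 hPa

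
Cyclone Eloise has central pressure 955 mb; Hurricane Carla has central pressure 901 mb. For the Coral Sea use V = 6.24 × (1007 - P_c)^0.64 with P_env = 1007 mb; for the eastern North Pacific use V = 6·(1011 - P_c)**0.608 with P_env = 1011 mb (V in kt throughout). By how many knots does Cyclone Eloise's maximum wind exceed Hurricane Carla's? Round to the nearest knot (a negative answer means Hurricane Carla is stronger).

-26 kt

Cyclone Eloise: ΔP = 52; V ≈ 6.24 × 52^0.64 ≈ 78.24 kt.
Hurricane Carla: ΔP = 110; V ≈ 6 × 110^0.608 ≈ 104.55 kt.
Difference ≈ 78.24 − 104.55 = -26.31 → -26 kt.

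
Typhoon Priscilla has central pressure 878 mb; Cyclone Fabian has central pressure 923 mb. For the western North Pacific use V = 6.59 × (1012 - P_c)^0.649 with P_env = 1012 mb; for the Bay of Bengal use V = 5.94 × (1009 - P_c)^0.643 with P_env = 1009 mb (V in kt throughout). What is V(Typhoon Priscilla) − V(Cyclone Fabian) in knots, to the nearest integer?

54 kt

Typhoon Priscilla: ΔP = 134; V ≈ 6.59 × 134^0.649 ≈ 158.26 kt.
Cyclone Fabian: ΔP = 86; V ≈ 5.94 × 86^0.643 ≈ 104.15 kt.
Difference ≈ 158.26 − 104.15 = 54.11 → 54 kt.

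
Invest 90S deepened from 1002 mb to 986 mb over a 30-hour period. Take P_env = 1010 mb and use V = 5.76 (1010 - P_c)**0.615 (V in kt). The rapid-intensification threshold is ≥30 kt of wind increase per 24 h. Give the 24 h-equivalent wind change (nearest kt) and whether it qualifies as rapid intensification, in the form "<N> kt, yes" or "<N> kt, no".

16 kt, no

V₁: ΔP = 8, V ≈ 5.76 × 8^0.615 ≈ 20.69 kt.
V₂: ΔP = 24, V ≈ 5.76 × 24^0.615 ≈ 40.67 kt.
ΔV over 30 h = 19.98 kt → 24 h equivalent = 19.98 × 24/30 ≈ 15.98 kt.
16 kt < 30 kt ⇒ not rapid intensification.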